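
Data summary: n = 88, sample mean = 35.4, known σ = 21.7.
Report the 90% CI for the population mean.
(31.59, 39.21)

z-interval (σ known):
z* = 1.645 for 90% confidence

Margin of error = z* · σ/√n = 1.645 · 21.7/√88 = 3.81

CI: (35.4 - 3.81, 35.4 + 3.81) = (31.59, 39.21)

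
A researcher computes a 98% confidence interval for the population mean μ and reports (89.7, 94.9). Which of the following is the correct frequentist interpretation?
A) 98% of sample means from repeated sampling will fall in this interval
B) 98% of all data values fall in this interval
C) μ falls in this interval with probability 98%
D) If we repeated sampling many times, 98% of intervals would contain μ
D

A) Wrong — coverage applies to intervals containing μ, not to future x̄ values.
B) Wrong — a CI is about the parameter μ, not individual data values.
C) Wrong — μ is fixed; the randomness lives in the interval, not in μ.
D) Correct — this is the frequentist long-run coverage interpretation.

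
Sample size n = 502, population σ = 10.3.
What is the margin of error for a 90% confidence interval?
Margin of error = 0.76

Margin of error = z* · σ/√n
= 1.645 · 10.3/√502
= 1.645 · 10.3/22.4054
= 0.76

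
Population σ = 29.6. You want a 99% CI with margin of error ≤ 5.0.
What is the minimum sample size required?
n ≥ 233

For margin E ≤ 5.0:
n ≥ (z* · σ / E)²
n ≥ (2.576 · 29.6 / 5.0)²
n ≥ 232.56

Minimum n = 233 (rounding up)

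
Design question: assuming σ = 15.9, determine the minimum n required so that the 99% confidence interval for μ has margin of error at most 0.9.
n ≥ 2072

For margin E ≤ 0.9:
n ≥ (z* · σ / E)²
n ≥ (2.576 · 15.9 / 0.9)²
n ≥ 2071.10

Minimum n = 2072 (rounding up)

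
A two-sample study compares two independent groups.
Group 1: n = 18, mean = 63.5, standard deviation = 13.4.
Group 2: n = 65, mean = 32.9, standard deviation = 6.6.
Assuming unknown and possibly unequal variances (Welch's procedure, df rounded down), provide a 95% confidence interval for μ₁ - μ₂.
(23.77, 37.43)

Difference: x̄₁ - x̄₂ = 30.60
SE = √(s₁²/n₁ + s₂²/n₂) = √(13.4²/18 + 6.6²/65) = 3.2628
df = 19.34 → 19 (Welch–Satterthwaite, rounded down)
t* = 2.093

CI: 30.60 ± 2.093 · 3.2628 = 30.60 ± 6.83 = (23.77, 37.43)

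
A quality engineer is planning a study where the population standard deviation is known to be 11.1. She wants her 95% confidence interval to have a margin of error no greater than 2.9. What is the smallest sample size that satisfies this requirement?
n ≥ 57

For margin E ≤ 2.9:
n ≥ (z* · σ / E)²
n ≥ (1.960 · 11.1 / 2.9)²
n ≥ 56.28

Minimum n = 57 (rounding up)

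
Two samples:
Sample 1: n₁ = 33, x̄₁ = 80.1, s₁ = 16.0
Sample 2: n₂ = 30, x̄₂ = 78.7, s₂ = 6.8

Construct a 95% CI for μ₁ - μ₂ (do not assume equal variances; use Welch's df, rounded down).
(-4.74, 7.54)

Difference: x̄₁ - x̄₂ = 1.40
SE = √(s₁²/n₁ + s₂²/n₂) = √(16.0²/33 + 6.8²/30) = 3.0494
df = 44.06 → 44 (Welch–Satterthwaite, rounded down)
t* = 2.015

CI: 1.40 ± 2.015 · 3.0494 = 1.40 ± 6.14 = (-4.74, 7.54)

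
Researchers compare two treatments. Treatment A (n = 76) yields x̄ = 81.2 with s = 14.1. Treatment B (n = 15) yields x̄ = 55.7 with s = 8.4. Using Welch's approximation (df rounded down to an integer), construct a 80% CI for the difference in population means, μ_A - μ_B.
(21.96, 29.04)

Difference: x̄₁ - x̄₂ = 25.50
SE = √(s₁²/n₁ + s₂²/n₂) = √(14.1²/76 + 8.4²/15) = 2.7055
df = 32.05 → 32 (Welch–Satterthwaite, rounded down)
t* = 1.309

CI: 25.50 ± 1.309 · 2.7055 = 25.50 ± 3.54 = (21.96, 29.04)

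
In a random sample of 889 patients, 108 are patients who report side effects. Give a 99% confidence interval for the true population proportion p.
(0.093, 0.150)

Proportion CI:
p̂ = 108/889 = 0.12148
SE = √(p̂(1-p̂)/n) = √(0.12148 · 0.87852 / 889) = 0.01096

z* = 2.576
Margin = z* · SE = 2.576 · 0.01096 = 0.0282

CI: 0.12148 ± 0.0282 = (0.093, 0.150)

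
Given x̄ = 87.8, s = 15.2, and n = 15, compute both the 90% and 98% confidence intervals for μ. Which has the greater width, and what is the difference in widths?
98% CI is wider by 6.78

df = 14
90% CI: t* = 1.761, (80.89, 94.71), width = 2 · t* · s/√n = 13.82
98% CI: t* = 2.624, (77.50, 98.10), width = 2 · t* · s/√n = 20.60

The 98% CI is wider by 20.60 - 13.82 = 6.78.
Higher confidence requires a wider interval.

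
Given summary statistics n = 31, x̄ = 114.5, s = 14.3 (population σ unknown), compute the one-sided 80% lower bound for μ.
μ ≥ 112.31

Lower bound (one-sided):
t* = 0.854 (one-sided for 80%)
Lower bound = x̄ - t* · s/√n = 114.5 - 0.854 · 14.3/√31 = 112.31

We are 80% confident that μ ≥ 112.31.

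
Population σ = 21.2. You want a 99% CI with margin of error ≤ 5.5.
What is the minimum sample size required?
n ≥ 99

For margin E ≤ 5.5:
n ≥ (z* · σ / E)²
n ≥ (2.576 · 21.2 / 5.5)²
n ≥ 98.59

Minimum n = 99 (rounding up)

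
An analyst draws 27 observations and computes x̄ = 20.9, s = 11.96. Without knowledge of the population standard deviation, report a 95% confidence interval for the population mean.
(16.17, 25.63)

t-interval (σ unknown):
df = n - 1 = 26
t* = 2.056 for 95% confidence

Margin of error = t* · s/√n = 2.056 · 11.96/√27 = 4.73

CI: (16.17, 25.63)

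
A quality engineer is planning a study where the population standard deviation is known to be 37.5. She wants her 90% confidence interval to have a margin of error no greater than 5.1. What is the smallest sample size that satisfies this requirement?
n ≥ 147

For margin E ≤ 5.1:
n ≥ (z* · σ / E)²
n ≥ (1.645 · 37.5 / 5.1)²
n ≥ 146.30

Minimum n = 147 (rounding up)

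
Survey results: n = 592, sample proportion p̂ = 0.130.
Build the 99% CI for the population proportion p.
(0.094, 0.166)

Proportion CI:
SE = √(p̂(1-p̂)/n) = √(0.130 · 0.870 / 592) = 0.01382

z* = 2.576
Margin = z* · SE = 2.576 · 0.01382 = 0.0356

CI: 0.130 ± 0.0356 = (0.094, 0.166)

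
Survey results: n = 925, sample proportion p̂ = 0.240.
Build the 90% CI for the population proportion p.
(0.217, 0.263)

Proportion CI:
SE = √(p̂(1-p̂)/n) = √(0.240 · 0.760 / 925) = 0.01404

z* = 1.645
Margin = z* · SE = 1.645 · 0.01404 = 0.0231

CI: 0.240 ± 0.0231 = (0.217, 0.263)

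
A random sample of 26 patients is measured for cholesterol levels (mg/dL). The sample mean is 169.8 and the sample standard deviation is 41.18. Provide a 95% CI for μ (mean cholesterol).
(153.16, 186.44)

t-interval (σ unknown):
df = n - 1 = 25
t* = 2.060 for 95% confidence

Margin of error = t* · s/√n = 2.060 · 41.18/√26 = 16.64

CI: (153.16, 186.44)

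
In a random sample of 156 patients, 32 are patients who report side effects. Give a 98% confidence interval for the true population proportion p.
(0.130, 0.280)

Proportion CI:
p̂ = 32/156 = 0.20513
SE = √(p̂(1-p̂)/n) = √(0.20513 · 0.79487 / 156) = 0.03233

z* = 2.326
Margin = z* · SE = 2.326 · 0.03233 = 0.0752

CI: 0.20513 ± 0.0752 = (0.130, 0.280)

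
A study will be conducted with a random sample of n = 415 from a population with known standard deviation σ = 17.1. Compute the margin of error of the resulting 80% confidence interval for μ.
Margin of error = 1.08

Margin of error = z* · σ/√n
= 1.282 · 17.1/√415
= 1.282 · 17.1/20.3715
= 1.08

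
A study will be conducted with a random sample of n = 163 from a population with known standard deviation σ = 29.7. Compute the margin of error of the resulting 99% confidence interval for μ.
Margin of error = 5.99

Margin of error = z* · σ/√n
= 2.576 · 29.7/√163
= 2.576 · 29.7/12.7671
= 5.99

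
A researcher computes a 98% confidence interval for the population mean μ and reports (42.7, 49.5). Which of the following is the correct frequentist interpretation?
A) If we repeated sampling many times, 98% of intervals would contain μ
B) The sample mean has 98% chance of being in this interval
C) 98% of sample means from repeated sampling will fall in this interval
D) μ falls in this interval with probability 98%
A

A) Correct — this is the frequentist long-run coverage interpretation.
B) Wrong — x̄ is observed and sits in the interval by construction.
C) Wrong — coverage applies to intervals containing μ, not to future x̄ values.
D) Wrong — μ is fixed; the randomness lives in the interval, not in μ.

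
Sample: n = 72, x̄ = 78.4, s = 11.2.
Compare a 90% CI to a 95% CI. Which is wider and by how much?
95% CI is wider by 0.86

df = 71
90% CI: t* = 1.667, (76.20, 80.60), width = 2 · t* · s/√n = 4.40
95% CI: t* = 1.994, (75.77, 81.03), width = 2 · t* · s/√n = 5.26

The 95% CI is wider by 5.26 - 4.40 = 0.86.
Higher confidence requires a wider interval.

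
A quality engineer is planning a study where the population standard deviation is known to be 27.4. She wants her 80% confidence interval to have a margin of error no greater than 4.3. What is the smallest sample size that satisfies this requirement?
n ≥ 67

For margin E ≤ 4.3:
n ≥ (z* · σ / E)²
n ≥ (1.282 · 27.4 / 4.3)²
n ≥ 66.73

Minimum n = 67 (rounding up)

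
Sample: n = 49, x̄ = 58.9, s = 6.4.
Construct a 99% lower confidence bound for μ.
μ ≥ 56.70

Lower bound (one-sided):
t* = 2.407 (one-sided for 99%)
Lower bound = x̄ - t* · s/√n = 58.9 - 2.407 · 6.4/√49 = 56.70

We are 99% confident that μ ≥ 56.70.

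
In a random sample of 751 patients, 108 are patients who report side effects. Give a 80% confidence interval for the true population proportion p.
(0.127, 0.160)

Proportion CI:
p̂ = 108/751 = 0.14381
SE = √(p̂(1-p̂)/n) = √(0.14381 · 0.85619 / 751) = 0.01280

z* = 1.282
Margin = z* · SE = 1.282 · 0.01280 = 0.0164

CI: 0.14381 ± 0.0164 = (0.127, 0.160)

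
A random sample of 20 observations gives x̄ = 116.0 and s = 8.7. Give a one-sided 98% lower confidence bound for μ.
μ ≥ 111.71

Lower bound (one-sided):
t* = 2.205 (one-sided for 98%)
Lower bound = x̄ - t* · s/√n = 116.0 - 2.205 · 8.7/√20 = 111.71

We are 98% confident that μ ≥ 111.71.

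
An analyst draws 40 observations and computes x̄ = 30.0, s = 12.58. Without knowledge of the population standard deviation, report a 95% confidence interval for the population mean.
(25.98, 34.02)

t-interval (σ unknown):
df = n - 1 = 39
t* = 2.023 for 95% confidence

Margin of error = t* · s/√n = 2.023 · 12.58/√40 = 4.02

CI: (25.98, 34.02)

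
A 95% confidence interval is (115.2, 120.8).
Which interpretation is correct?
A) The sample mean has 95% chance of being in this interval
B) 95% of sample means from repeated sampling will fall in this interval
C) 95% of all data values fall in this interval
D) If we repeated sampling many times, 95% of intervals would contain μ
D

A) Wrong — x̄ is observed and sits in the interval by construction.
B) Wrong — coverage applies to intervals containing μ, not to future x̄ values.
C) Wrong — a CI is about the parameter μ, not individual data values.
D) Correct — this is the frequentist long-run coverage interpretation.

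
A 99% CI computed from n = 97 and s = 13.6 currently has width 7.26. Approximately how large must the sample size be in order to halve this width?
n ≈ 388

CI width ∝ 1/√n
To reduce width by factor 2, need √n to grow by 2 → need 2² = 4 times as many samples.

Current: n = 97, width = 7.26
New: n = 388, width ≈ 3.58

Width reduced by factor of 7.26/3.58 = 2.03.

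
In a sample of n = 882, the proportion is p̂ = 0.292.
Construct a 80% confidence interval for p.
(0.272, 0.312)

Proportion CI:
SE = √(p̂(1-p̂)/n) = √(0.292 · 0.708 / 882) = 0.01531

z* = 1.282
Margin = z* · SE = 1.282 · 0.01531 = 0.0196

CI: 0.292 ± 0.0196 = (0.272, 0.312)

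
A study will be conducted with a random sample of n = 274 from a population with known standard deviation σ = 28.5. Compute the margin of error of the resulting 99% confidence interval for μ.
Margin of error = 4.44

Margin of error = z* · σ/√n
= 2.576 · 28.5/√274
= 2.576 · 28.5/16.5529
= 4.44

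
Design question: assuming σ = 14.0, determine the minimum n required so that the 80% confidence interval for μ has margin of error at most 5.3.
n ≥ 12

For margin E ≤ 5.3:
n ≥ (z* · σ / E)²
n ≥ (1.282 · 14.0 / 5.3)²
n ≥ 11.47

Minimum n = 12 (rounding up)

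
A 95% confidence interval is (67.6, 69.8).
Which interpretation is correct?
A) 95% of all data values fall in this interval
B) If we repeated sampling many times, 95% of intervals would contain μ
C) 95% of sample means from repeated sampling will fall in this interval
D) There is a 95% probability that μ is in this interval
B

A) Wrong — a CI is about the parameter μ, not individual data values.
B) Correct — this is the frequentist long-run coverage interpretation.
C) Wrong — coverage applies to intervals containing μ, not to future x̄ values.
D) Wrong — μ is fixed; the randomness lives in the interval, not in μ.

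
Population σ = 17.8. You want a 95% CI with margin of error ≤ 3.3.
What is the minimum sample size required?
n ≥ 112

For margin E ≤ 3.3:
n ≥ (z* · σ / E)²
n ≥ (1.960 · 17.8 / 3.3)²
n ≥ 111.77

Minimum n = 112 (rounding up)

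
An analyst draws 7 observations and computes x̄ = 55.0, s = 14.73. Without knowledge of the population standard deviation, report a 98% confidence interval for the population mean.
(37.50, 72.50)

t-interval (σ unknown):
df = n - 1 = 6
t* = 3.143 for 98% confidence

Margin of error = t* · s/√n = 3.143 · 14.73/√7 = 17.50

CI: (37.50, 72.50)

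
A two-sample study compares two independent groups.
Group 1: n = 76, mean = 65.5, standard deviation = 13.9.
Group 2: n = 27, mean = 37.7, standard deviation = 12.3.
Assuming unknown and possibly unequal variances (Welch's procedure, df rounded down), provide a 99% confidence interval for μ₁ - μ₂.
(20.16, 35.44)

Difference: x̄₁ - x̄₂ = 27.80
SE = √(s₁²/n₁ + s₂²/n₂) = √(13.9²/76 + 12.3²/27) = 2.8540
df = 51.28 → 51 (Welch–Satterthwaite, rounded down)
t* = 2.676

CI: 27.80 ± 2.676 · 2.8540 = 27.80 ± 7.64 = (20.16, 35.44)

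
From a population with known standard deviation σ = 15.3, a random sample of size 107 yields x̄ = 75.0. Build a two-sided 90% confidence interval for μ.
(72.57, 77.43)

z-interval (σ known):
z* = 1.645 for 90% confidence

Margin of error = z* · σ/√n = 1.645 · 15.3/√107 = 2.43

CI: (75.0 - 2.43, 75.0 + 2.43) = (72.57, 77.43)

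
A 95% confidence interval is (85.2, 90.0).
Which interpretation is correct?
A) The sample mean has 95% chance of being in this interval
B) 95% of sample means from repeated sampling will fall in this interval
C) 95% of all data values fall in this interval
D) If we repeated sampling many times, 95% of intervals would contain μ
D

A) Wrong — x̄ is observed and sits in the interval by construction.
B) Wrong — coverage applies to intervals containing μ, not to future x̄ values.
C) Wrong — a CI is about the parameter μ, not individual data values.
D) Correct — this is the frequentist long-run coverage interpretation.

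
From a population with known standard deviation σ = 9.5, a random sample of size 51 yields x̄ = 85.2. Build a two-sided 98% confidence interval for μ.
(82.11, 88.29)

z-interval (σ known):
z* = 2.326 for 98% confidence

Margin of error = z* · σ/√n = 2.326 · 9.5/√51 = 3.09

CI: (85.2 - 3.09, 85.2 + 3.09) = (82.11, 88.29)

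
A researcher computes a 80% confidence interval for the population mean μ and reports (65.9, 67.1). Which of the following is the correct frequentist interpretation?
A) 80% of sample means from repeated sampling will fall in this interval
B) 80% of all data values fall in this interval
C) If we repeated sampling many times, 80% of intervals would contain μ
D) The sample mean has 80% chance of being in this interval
C

A) Wrong — coverage applies to intervals containing μ, not to future x̄ values.
B) Wrong — a CI is about the parameter μ, not individual data values.
C) Correct — this is the frequentist long-run coverage interpretation.
D) Wrong — x̄ is observed and sits in the interval by construction.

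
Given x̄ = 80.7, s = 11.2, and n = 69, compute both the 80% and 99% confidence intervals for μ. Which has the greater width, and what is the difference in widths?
99% CI is wider by 3.66

df = 68
80% CI: t* = 1.294, (78.96, 82.44), width = 2 · t* · s/√n = 3.49
99% CI: t* = 2.650, (77.13, 84.27), width = 2 · t* · s/√n = 7.15

The 99% CI is wider by 7.15 - 3.49 = 3.66.
Higher confidence requires a wider interval.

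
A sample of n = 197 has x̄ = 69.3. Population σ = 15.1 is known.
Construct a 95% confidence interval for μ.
(67.19, 71.41)

z-interval (σ known):
z* = 1.960 for 95% confidence

Margin of error = z* · σ/√n = 1.960 · 15.1/√197 = 2.11

CI: (69.3 - 2.11, 69.3 + 2.11) = (67.19, 71.41)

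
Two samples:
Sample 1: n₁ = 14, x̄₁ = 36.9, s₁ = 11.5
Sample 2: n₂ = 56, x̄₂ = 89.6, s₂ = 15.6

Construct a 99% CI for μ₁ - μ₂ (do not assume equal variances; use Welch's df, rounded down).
(-63.02, -42.38)

Difference: x̄₁ - x̄₂ = -52.70
SE = √(s₁²/n₁ + s₂²/n₂) = √(11.5²/14 + 15.6²/56) = 3.7138
df = 26.39 → 26 (Welch–Satterthwaite, rounded down)
t* = 2.779

CI: -52.70 ± 2.779 · 3.7138 = -52.70 ± 10.32 = (-63.02, -42.38)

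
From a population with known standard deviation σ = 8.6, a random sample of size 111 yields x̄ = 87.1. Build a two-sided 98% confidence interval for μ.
(85.20, 89.00)

z-interval (σ known):
z* = 2.326 for 98% confidence

Margin of error = z* · σ/√n = 2.326 · 8.6/√111 = 1.90

CI: (87.1 - 1.90, 87.1 + 1.90) = (85.20, 89.00)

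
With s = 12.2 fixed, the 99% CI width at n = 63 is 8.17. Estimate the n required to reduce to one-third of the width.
n ≈ 567

CI width ∝ 1/√n
To reduce width by factor 3, need √n to grow by 3 → need 3² = 9 times as many samples.

Current: n = 63, width = 8.17
New: n = 567, width ≈ 2.65

Width reduced by factor of 8.17/2.65 = 3.08.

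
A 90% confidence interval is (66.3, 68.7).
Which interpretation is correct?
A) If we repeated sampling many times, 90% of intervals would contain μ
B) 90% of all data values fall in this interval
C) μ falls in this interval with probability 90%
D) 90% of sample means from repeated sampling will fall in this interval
A

A) Correct — this is the frequentist long-run coverage interpretation.
B) Wrong — a CI is about the parameter μ, not individual data values.
C) Wrong — μ is fixed; the randomness lives in the interval, not in μ.
D) Wrong — coverage applies to intervals containing μ, not to future x̄ values.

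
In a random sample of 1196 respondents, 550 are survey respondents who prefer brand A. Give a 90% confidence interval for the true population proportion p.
(0.436, 0.484)

Proportion CI:
p̂ = 550/1196 = 0.45987
SE = √(p̂(1-p̂)/n) = √(0.45987 · 0.54013 / 1196) = 0.01441

z* = 1.645
Margin = z* · SE = 1.645 · 0.01441 = 0.0237

CI: 0.45987 ± 0.0237 = (0.436, 0.484)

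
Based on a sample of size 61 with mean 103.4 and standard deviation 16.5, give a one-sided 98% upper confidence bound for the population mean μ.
μ ≤ 107.83

Upper bound (one-sided):
t* = 2.099 (one-sided for 98%)
Upper bound = x̄ + t* · s/√n = 103.4 + 2.099 · 16.5/√61 = 107.83

We are 98% confident that μ ≤ 107.83.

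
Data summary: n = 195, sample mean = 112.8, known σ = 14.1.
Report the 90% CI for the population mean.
(111.14, 114.46)

z-interval (σ known):
z* = 1.645 for 90% confidence

Margin of error = z* · σ/√n = 1.645 · 14.1/√195 = 1.66

CI: (112.8 - 1.66, 112.8 + 1.66) = (111.14, 114.46)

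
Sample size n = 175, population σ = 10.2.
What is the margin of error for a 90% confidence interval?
Margin of error = 1.27

Margin of error = z* · σ/√n
= 1.645 · 10.2/√175
= 1.645 · 10.2/13.2288
= 1.27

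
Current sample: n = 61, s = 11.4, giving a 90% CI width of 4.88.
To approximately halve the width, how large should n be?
n ≈ 244

CI width ∝ 1/√n
To reduce width by factor 2, need √n to grow by 2 → need 2² = 4 times as many samples.

Current: n = 61, width = 4.88
New: n = 244, width ≈ 2.41

Width reduced by factor of 4.88/2.41 = 2.02.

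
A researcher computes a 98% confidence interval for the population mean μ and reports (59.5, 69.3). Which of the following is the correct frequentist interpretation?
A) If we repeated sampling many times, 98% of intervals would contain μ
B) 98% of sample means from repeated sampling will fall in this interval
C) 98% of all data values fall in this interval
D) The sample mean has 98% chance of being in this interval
A

A) Correct — this is the frequentist long-run coverage interpretation.
B) Wrong — coverage applies to intervals containing μ, not to future x̄ values.
C) Wrong — a CI is about the parameter μ, not individual data values.
D) Wrong — x̄ is observed and sits in the interval by construction.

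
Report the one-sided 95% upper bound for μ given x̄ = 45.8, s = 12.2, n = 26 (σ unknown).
μ ≤ 49.89

Upper bound (one-sided):
t* = 1.708 (one-sided for 95%)
Upper bound = x̄ + t* · s/√n = 45.8 + 1.708 · 12.2/√26 = 49.89

We are 95% confident that μ ≤ 49.89.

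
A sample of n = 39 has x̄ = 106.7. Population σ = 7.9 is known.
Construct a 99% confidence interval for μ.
(103.44, 109.96)

z-interval (σ known):
z* = 2.576 for 99% confidence

Margin of error = z* · σ/√n = 2.576 · 7.9/√39 = 3.26

CI: (106.7 - 3.26, 106.7 + 3.26) = (103.44, 109.96)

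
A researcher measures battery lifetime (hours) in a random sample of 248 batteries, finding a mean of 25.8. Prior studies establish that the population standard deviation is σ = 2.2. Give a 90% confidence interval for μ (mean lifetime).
(25.57, 26.03)

z-interval (σ known):
z* = 1.645 for 90% confidence

Margin of error = z* · σ/√n = 1.645 · 2.2/√248 = 0.23

CI: (25.8 - 0.23, 25.8 + 0.23) = (25.57, 26.03)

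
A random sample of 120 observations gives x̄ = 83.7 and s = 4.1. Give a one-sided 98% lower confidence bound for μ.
μ ≥ 82.92

Lower bound (one-sided):
t* = 2.077 (one-sided for 98%)
Lower bound = x̄ - t* · s/√n = 83.7 - 2.077 · 4.1/√120 = 82.92

We are 98% confident that μ ≥ 82.92.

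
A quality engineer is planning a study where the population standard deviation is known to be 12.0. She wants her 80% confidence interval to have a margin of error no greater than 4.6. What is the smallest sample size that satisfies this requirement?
n ≥ 12

For margin E ≤ 4.6:
n ≥ (z* · σ / E)²
n ≥ (1.282 · 12.0 / 4.6)²
n ≥ 11.18

Minimum n = 12 (rounding up)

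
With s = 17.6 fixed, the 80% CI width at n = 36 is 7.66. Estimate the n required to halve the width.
n ≈ 144

CI width ∝ 1/√n
To reduce width by factor 2, need √n to grow by 2 → need 2² = 4 times as many samples.

Current: n = 36, width = 7.66
New: n = 144, width ≈ 3.78

Width reduced by factor of 7.66/3.78 = 2.03.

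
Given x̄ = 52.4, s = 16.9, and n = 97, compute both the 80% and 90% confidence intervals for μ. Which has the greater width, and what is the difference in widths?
90% CI is wider by 1.27

df = 96
80% CI: t* = 1.290, (50.19, 54.61), width = 2 · t* · s/√n = 4.43
90% CI: t* = 1.661, (49.55, 55.25), width = 2 · t* · s/√n = 5.70

The 90% CI is wider by 5.70 - 4.43 = 1.27.
Higher confidence requires a wider interval.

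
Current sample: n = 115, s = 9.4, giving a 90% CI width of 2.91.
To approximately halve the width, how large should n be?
n ≈ 460

CI width ∝ 1/√n
To reduce width by factor 2, need √n to grow by 2 → need 2² = 4 times as many samples.

Current: n = 115, width = 2.91
New: n = 460, width ≈ 1.44

Width reduced by factor of 2.91/1.44 = 2.02.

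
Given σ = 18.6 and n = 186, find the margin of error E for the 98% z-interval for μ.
Margin of error = 3.17

Margin of error = z* · σ/√n
= 2.326 · 18.6/√186
= 2.326 · 18.6/13.6382
= 3.17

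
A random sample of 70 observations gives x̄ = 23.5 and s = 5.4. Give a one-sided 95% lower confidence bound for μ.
μ ≥ 22.42

Lower bound (one-sided):
t* = 1.667 (one-sided for 95%)
Lower bound = x̄ - t* · s/√n = 23.5 - 1.667 · 5.4/√70 = 22.42

We are 95% confident that μ ≥ 22.42.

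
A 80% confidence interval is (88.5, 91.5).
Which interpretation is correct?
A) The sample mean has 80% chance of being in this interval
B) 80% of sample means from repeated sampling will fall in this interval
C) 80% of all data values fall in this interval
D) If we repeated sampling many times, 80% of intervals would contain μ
D

A) Wrong — x̄ is observed and sits in the interval by construction.
B) Wrong — coverage applies to intervals containing μ, not to future x̄ values.
C) Wrong — a CI is about the parameter μ, not individual data values.
D) Correct — this is the frequentist long-run coverage interpretation.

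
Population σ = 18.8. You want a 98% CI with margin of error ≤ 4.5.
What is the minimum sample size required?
n ≥ 95

For margin E ≤ 4.5:
n ≥ (z* · σ / E)²
n ≥ (2.326 · 18.8 / 4.5)²
n ≥ 94.43

Minimum n = 95 (rounding up)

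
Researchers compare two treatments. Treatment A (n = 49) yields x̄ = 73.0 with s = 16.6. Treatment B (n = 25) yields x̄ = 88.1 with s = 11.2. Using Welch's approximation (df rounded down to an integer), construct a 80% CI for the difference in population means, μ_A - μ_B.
(-19.32, -10.88)

Difference: x̄₁ - x̄₂ = -15.10
SE = √(s₁²/n₁ + s₂²/n₂) = √(16.6²/49 + 11.2²/25) = 3.2621
df = 66.30 → 66 (Welch–Satterthwaite, rounded down)
t* = 1.295

CI: -15.10 ± 1.295 · 3.2621 = -15.10 ± 4.22 = (-19.32, -10.88)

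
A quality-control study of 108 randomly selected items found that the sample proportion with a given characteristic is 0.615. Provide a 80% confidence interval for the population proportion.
(0.555, 0.675)

Proportion CI:
SE = √(p̂(1-p̂)/n) = √(0.615 · 0.385 / 108) = 0.04682

z* = 1.282
Margin = z* · SE = 1.282 · 0.04682 = 0.0600

CI: 0.615 ± 0.0600 = (0.555, 0.675)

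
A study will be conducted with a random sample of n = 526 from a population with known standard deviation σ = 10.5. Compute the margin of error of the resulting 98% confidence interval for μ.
Margin of error = 1.06

Margin of error = z* · σ/√n
= 2.326 · 10.5/√526
= 2.326 · 10.5/22.9347
= 1.06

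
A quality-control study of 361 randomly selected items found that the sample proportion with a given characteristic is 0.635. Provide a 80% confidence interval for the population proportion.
(0.603, 0.667)

Proportion CI:
SE = √(p̂(1-p̂)/n) = √(0.635 · 0.365 / 361) = 0.02534

z* = 1.282
Margin = z* · SE = 1.282 · 0.02534 = 0.0325

CI: 0.635 ± 0.0325 = (0.603, 0.667)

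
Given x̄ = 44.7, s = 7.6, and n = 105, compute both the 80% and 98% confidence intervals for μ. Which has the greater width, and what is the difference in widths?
98% CI is wider by 1.60

df = 104
80% CI: t* = 1.290, (43.74, 45.66), width = 2 · t* · s/√n = 1.91
98% CI: t* = 2.363, (42.95, 46.45), width = 2 · t* · s/√n = 3.51

The 98% CI is wider by 3.51 - 1.91 = 1.60.
Higher confidence requires a wider interval.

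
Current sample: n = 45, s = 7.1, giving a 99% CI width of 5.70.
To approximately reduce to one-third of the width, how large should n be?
n ≈ 405

CI width ∝ 1/√n
To reduce width by factor 3, need √n to grow by 3 → need 3² = 9 times as many samples.

Current: n = 45, width = 5.70
New: n = 405, width ≈ 1.83

Width reduced by factor of 5.70/1.83 = 3.11.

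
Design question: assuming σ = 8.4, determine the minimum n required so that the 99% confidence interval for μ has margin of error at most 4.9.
n ≥ 20

For margin E ≤ 4.9:
n ≥ (z* · σ / E)²
n ≥ (2.576 · 8.4 / 4.9)²
n ≥ 19.50

Minimum n = 20 (rounding up)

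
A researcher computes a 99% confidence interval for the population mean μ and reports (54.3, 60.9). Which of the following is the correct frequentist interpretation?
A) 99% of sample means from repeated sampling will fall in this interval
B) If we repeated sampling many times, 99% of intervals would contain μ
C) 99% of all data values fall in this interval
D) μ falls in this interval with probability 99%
B

A) Wrong — coverage applies to intervals containing μ, not to future x̄ values.
B) Correct — this is the frequentist long-run coverage interpretation.
C) Wrong — a CI is about the parameter μ, not individual data values.
D) Wrong — μ is fixed; the randomness lives in the interval, not in μ.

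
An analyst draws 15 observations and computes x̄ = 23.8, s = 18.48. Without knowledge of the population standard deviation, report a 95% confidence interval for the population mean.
(13.57, 34.03)

t-interval (σ unknown):
df = n - 1 = 14
t* = 2.145 for 95% confidence

Margin of error = t* · s/√n = 2.145 · 18.48/√15 = 10.23

CI: (13.57, 34.03)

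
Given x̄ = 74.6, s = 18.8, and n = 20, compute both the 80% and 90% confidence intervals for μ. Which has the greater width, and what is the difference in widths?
90% CI is wider by 3.37

df = 19
80% CI: t* = 1.328, (69.02, 80.18), width = 2 · t* · s/√n = 11.17
90% CI: t* = 1.729, (67.33, 81.87), width = 2 · t* · s/√n = 14.54

The 90% CI is wider by 14.54 - 11.17 = 3.37.
Higher confidence requires a wider interval.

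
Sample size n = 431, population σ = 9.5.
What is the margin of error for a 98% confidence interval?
Margin of error = 1.06

Margin of error = z* · σ/√n
= 2.326 · 9.5/√431
= 2.326 · 9.5/20.7605
= 1.06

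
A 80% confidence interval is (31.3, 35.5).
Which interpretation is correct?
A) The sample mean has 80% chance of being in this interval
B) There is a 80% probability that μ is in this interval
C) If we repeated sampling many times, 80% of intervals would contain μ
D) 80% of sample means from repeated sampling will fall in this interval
C

A) Wrong — x̄ is observed and sits in the interval by construction.
B) Wrong — μ is fixed; the randomness lives in the interval, not in μ.
C) Correct — this is the frequentist long-run coverage interpretation.
D) Wrong — coverage applies to intervals containing μ, not to future x̄ values.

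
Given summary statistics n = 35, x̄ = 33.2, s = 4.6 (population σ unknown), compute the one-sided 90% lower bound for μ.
μ ≥ 32.18

Lower bound (one-sided):
t* = 1.307 (one-sided for 90%)
Lower bound = x̄ - t* · s/√n = 33.2 - 1.307 · 4.6/√35 = 32.18

We are 90% confident that μ ≥ 32.18.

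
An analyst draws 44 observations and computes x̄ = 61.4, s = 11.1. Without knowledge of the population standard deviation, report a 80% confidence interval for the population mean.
(59.22, 63.58)

t-interval (σ unknown):
df = n - 1 = 43
t* = 1.302 for 80% confidence

Margin of error = t* · s/√n = 1.302 · 11.1/√44 = 2.18

CI: (59.22, 63.58)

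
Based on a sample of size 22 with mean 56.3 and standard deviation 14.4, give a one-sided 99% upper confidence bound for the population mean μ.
μ ≤ 64.03

Upper bound (one-sided):
t* = 2.518 (one-sided for 99%)
Upper bound = x̄ + t* · s/√n = 56.3 + 2.518 · 14.4/√22 = 64.03

We are 99% confident that μ ≤ 64.03.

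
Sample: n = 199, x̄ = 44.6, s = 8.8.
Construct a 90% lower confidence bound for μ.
μ ≥ 43.80

Lower bound (one-sided):
t* = 1.286 (one-sided for 90%)
Lower bound = x̄ - t* · s/√n = 44.6 - 1.286 · 8.8/√199 = 43.80

We are 90% confident that μ ≥ 43.80.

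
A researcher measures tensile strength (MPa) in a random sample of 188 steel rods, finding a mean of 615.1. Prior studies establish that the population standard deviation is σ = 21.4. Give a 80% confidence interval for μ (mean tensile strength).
(613.10, 617.10)

z-interval (σ known):
z* = 1.282 for 80% confidence

Margin of error = z* · σ/√n = 1.282 · 21.4/√188 = 2.00

CI: (615.1 - 2.00, 615.1 + 2.00) = (613.10, 617.10)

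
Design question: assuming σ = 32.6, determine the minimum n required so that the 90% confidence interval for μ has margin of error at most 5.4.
n ≥ 99

For margin E ≤ 5.4:
n ≥ (z* · σ / E)²
n ≥ (1.645 · 32.6 / 5.4)²
n ≥ 98.62

Minimum n = 99 (rounding up)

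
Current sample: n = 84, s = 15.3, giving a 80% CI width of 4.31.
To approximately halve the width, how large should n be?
n ≈ 336

CI width ∝ 1/√n
To reduce width by factor 2, need √n to grow by 2 → need 2² = 4 times as many samples.

Current: n = 84, width = 4.31
New: n = 336, width ≈ 2.14

Width reduced by factor of 4.31/2.14 = 2.01.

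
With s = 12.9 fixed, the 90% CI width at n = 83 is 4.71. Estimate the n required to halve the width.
n ≈ 332

CI width ∝ 1/√n
To reduce width by factor 2, need √n to grow by 2 → need 2² = 4 times as many samples.

Current: n = 83, width = 4.71
New: n = 332, width ≈ 2.33

Width reduced by factor of 4.71/2.33 = 2.02.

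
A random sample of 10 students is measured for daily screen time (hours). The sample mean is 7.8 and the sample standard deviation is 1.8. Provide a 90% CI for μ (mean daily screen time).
(6.76, 8.84)

t-interval (σ unknown):
df = n - 1 = 9
t* = 1.833 for 90% confidence

Margin of error = t* · s/√n = 1.833 · 1.8/√10 = 1.04

CI: (6.76, 8.84)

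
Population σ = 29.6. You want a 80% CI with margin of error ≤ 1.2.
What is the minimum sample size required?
n ≥ 1000

For margin E ≤ 1.2:
n ≥ (z* · σ / E)²
n ≥ (1.282 · 29.6 / 1.2)²
n ≥ 999.99

Minimum n = 1000 (rounding up)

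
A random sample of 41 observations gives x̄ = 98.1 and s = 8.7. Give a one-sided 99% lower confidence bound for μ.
μ ≥ 94.81

Lower bound (one-sided):
t* = 2.423 (one-sided for 99%)
Lower bound = x̄ - t* · s/√n = 98.1 - 2.423 · 8.7/√41 = 94.81

We are 99% confident that μ ≥ 94.81.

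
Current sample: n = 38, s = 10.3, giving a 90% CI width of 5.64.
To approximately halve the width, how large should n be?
n ≈ 152

CI width ∝ 1/√n
To reduce width by factor 2, need √n to grow by 2 → need 2² = 4 times as many samples.

Current: n = 38, width = 5.64
New: n = 152, width ≈ 2.77

Width reduced by factor of 5.64/2.77 = 2.04.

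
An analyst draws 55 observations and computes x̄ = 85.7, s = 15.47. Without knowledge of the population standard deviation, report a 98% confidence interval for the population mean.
(80.70, 90.70)

t-interval (σ unknown):
df = n - 1 = 54
t* = 2.397 for 98% confidence

Margin of error = t* · s/√n = 2.397 · 15.47/√55 = 5.00

CI: (80.70, 90.70)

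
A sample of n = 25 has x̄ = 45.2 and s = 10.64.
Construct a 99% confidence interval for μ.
(39.25, 51.15)

t-interval (σ unknown):
df = n - 1 = 24
t* = 2.797 for 99% confidence

Margin of error = t* · s/√n = 2.797 · 10.64/√25 = 5.95

CI: (39.25, 51.15)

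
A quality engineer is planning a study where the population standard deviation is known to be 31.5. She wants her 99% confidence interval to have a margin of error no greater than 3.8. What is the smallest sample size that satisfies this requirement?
n ≥ 456

For margin E ≤ 3.8:
n ≥ (z* · σ / E)²
n ≥ (2.576 · 31.5 / 3.8)²
n ≥ 455.98

Minimum n = 456 (rounding up)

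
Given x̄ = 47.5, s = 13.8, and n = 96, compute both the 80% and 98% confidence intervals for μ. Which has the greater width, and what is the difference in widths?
98% CI is wider by 3.02

df = 95
80% CI: t* = 1.291, (45.68, 49.32), width = 2 · t* · s/√n = 3.64
98% CI: t* = 2.366, (44.17, 50.83), width = 2 · t* · s/√n = 6.66

The 98% CI is wider by 6.66 - 3.64 = 3.02.
Higher confidence requires a wider interval.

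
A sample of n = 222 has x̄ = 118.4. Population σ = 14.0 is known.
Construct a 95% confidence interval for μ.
(116.56, 120.24)

z-interval (σ known):
z* = 1.960 for 95% confidence

Margin of error = z* · σ/√n = 1.960 · 14.0/√222 = 1.84

CI: (118.4 - 1.84, 118.4 + 1.84) = (116.56, 120.24)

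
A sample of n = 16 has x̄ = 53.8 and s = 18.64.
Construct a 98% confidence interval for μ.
(41.67, 65.93)

t-interval (σ unknown):
df = n - 1 = 15
t* = 2.602 for 98% confidence

Margin of error = t* · s/√n = 2.602 · 18.64/√16 = 12.13

CI: (41.67, 65.93)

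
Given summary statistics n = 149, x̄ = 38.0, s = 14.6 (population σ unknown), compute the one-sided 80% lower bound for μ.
μ ≥ 36.99

Lower bound (one-sided):
t* = 0.844 (one-sided for 80%)
Lower bound = x̄ - t* · s/√n = 38.0 - 0.844 · 14.6/√149 = 36.99

We are 80% confident that μ ≥ 36.99.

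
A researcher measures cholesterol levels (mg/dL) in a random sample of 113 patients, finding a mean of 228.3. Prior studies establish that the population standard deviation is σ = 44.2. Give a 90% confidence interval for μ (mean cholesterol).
(221.46, 235.14)

z-interval (σ known):
z* = 1.645 for 90% confidence

Margin of error = z* · σ/√n = 1.645 · 44.2/√113 = 6.84

CI: (228.3 - 6.84, 228.3 + 6.84) = (221.46, 235.14)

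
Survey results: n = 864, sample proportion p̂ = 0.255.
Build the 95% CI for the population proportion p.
(0.226, 0.284)

Proportion CI:
SE = √(p̂(1-p̂)/n) = √(0.255 · 0.745 / 864) = 0.01483

z* = 1.960
Margin = z* · SE = 1.960 · 0.01483 = 0.0291

CI: 0.255 ± 0.0291 = (0.226, 0.284)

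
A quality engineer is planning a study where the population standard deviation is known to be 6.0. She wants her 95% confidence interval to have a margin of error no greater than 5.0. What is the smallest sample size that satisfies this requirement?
n ≥ 6

For margin E ≤ 5.0:
n ≥ (z* · σ / E)²
n ≥ (1.960 · 6.0 / 5.0)²
n ≥ 5.53

Minimum n = 6 (rounding up)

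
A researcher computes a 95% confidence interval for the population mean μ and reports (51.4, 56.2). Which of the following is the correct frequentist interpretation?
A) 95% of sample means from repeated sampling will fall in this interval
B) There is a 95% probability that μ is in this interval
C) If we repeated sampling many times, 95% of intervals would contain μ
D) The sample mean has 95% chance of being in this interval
C

A) Wrong — coverage applies to intervals containing μ, not to future x̄ values.
B) Wrong — μ is fixed; the randomness lives in the interval, not in μ.
C) Correct — this is the frequentist long-run coverage interpretation.
D) Wrong — x̄ is observed and sits in the interval by construction.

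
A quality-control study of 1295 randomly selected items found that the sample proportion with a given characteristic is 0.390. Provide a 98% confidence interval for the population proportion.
(0.358, 0.422)

Proportion CI:
SE = √(p̂(1-p̂)/n) = √(0.390 · 0.610 / 1295) = 0.01355

z* = 2.326
Margin = z* · SE = 2.326 · 0.01355 = 0.0315

CI: 0.390 ± 0.0315 = (0.358, 0.422)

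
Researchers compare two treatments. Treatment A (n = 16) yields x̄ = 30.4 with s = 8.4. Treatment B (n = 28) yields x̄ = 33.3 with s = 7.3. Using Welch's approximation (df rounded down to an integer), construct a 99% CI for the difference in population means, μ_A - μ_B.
(-9.86, 4.06)

Difference: x̄₁ - x̄₂ = -2.90
SE = √(s₁²/n₁ + s₂²/n₂) = √(8.4²/16 + 7.3²/28) = 2.5126
df = 27.86 → 27 (Welch–Satterthwaite, rounded down)
t* = 2.771

CI: -2.90 ± 2.771 · 2.5126 = -2.90 ± 6.96 = (-9.86, 4.06)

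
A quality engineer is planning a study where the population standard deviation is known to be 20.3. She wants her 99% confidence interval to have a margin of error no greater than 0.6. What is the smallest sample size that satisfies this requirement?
n ≥ 7596

For margin E ≤ 0.6:
n ≥ (z* · σ / E)²
n ≥ (2.576 · 20.3 / 0.6)²
n ≥ 7595.94

Minimum n = 7596 (rounding up)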